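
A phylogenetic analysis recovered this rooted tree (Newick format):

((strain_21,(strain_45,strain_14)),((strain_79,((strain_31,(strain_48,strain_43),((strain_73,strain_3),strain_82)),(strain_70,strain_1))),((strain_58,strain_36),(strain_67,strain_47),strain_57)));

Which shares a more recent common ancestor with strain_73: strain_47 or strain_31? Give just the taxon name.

The MRCA of strain_73 and strain_31 subtends (strain_31,(strain_48,strain_43),((strain_73,strain_3),strain_82)) (6 taxa).
The MRCA of strain_73 and strain_47 subtends ((strain_79,((strain_31,(strain_48,strain_43),((strain_73,strain_3),strain_82)),(strain_70,strain_1))),((strain_58,strain_36),(strain_67,strain_47),strain_57)) (14 taxa).
The first is nested inside the second, so strain_73 shares a more recent common ancestor with strain_31.

strain_31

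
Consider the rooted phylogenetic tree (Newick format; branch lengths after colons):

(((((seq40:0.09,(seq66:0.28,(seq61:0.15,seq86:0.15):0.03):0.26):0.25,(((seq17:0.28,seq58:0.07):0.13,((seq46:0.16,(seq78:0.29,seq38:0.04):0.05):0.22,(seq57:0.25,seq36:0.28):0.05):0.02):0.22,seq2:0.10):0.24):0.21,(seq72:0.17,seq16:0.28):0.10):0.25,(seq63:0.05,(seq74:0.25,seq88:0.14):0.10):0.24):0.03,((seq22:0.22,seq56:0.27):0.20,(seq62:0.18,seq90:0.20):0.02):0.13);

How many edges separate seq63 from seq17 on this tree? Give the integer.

8

The MRCA of seq63 and seq17 is the node subtending ((((seq40,(seq66,(seq61,seq86))),(((seq17,seq58),((seq46,(seq78,seq38)),(seq57,seq36))),seq2)),(seq72,seq16)),(seq63,(seq74,seq88))).
From seq63 up to that node: 2 branches. From seq17 up to the same node: 6 branches. Total: 2 + 6 = 8.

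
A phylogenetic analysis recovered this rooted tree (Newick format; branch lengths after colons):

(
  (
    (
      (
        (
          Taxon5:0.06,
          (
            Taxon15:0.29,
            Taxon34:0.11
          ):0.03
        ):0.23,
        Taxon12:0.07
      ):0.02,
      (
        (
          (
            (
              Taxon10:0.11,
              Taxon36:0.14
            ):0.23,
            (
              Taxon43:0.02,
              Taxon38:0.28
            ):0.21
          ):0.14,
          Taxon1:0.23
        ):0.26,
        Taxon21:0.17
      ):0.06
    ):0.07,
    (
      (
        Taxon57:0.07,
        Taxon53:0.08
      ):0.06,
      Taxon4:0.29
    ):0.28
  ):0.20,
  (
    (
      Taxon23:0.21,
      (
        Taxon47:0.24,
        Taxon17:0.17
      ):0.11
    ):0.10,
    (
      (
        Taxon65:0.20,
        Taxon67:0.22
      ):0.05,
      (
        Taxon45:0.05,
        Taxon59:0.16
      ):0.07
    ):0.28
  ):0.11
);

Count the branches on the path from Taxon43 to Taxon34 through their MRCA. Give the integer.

The MRCA of Taxon43 and Taxon34 is the node subtending (((Taxon5,(Taxon15,Taxon34)),Taxon12),((((Taxon10,Taxon36),(Taxon43,Taxon38)),Taxon1),Taxon21)).
From Taxon43 up to that node: 5 branches. From Taxon34 up to the same node: 4 branches. Total: 5 + 4 = 9.

9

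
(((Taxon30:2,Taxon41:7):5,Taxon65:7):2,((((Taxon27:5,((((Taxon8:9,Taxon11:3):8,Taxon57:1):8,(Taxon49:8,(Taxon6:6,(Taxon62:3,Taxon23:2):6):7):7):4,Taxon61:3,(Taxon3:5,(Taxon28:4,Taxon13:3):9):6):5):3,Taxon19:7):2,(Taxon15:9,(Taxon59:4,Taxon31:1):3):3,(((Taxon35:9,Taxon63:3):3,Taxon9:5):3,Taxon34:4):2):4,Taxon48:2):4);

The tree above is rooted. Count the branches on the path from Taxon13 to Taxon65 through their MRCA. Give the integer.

The MRCA of Taxon13 and Taxon65 is the root of the tree.
From Taxon13 up to that node: 8 branches. From Taxon65 up to the same node: 2 branches. Total: 8 + 2 = 10.

10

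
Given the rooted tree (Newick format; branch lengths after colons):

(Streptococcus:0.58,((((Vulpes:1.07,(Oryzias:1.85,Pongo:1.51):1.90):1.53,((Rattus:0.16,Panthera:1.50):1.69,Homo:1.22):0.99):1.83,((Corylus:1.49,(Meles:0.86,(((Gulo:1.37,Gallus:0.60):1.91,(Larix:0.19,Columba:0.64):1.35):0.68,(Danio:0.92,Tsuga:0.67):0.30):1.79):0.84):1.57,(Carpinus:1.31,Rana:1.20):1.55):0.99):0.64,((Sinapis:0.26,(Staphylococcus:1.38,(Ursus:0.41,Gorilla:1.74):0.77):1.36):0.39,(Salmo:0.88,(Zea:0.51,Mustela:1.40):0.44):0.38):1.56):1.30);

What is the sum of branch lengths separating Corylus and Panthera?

The path runs Corylus → … → MRCA → … → Panthera; the MRCA is the node subtending (((Vulpes,(Oryzias,Pongo)),((Rattus,Panthera),Homo)),((Corylus,(Meles,(((Gulo,Gallus),(Larix,Columba)),(Danio,Tsuga)))),(Carpinus,Rana))).
Branch lengths along that path: 1.49 + 1.57 + 0.99 + 1.83 + 0.99 + 1.69 + 1.50 = 10.06.

10.06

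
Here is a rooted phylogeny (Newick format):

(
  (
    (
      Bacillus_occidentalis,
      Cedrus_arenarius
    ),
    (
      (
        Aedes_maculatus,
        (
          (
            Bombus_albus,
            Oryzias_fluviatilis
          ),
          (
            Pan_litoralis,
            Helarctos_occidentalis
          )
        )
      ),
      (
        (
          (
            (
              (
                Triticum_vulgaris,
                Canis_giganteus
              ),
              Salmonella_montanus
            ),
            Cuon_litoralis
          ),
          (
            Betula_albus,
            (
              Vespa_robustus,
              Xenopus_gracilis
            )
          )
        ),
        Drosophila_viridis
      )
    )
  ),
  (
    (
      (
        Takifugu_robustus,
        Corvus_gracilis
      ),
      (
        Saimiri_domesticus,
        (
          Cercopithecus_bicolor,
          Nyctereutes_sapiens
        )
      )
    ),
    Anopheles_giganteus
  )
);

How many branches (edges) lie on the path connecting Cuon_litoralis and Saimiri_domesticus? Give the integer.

The MRCA of Cuon_litoralis and Saimiri_domesticus is the root of the tree.
From Cuon_litoralis up to that node: 6 branches. From Saimiri_domesticus up to the same node: 4 branches. Total: 6 + 4 = 10.

10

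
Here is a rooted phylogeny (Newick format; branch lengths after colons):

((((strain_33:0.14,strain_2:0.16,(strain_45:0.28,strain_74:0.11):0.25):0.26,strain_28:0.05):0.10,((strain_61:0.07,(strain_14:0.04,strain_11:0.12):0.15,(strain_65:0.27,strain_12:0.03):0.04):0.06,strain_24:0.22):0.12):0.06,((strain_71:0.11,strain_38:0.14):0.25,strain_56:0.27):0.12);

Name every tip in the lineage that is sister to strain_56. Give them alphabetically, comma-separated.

strain_56 attaches to the tree at the node subtending ((strain_71,strain_38),strain_56).
The other lineage descending from that same node — the sister group — is (strain_71,strain_38); its 2 tips in alphabetical order are the answer.

strain_38, strain_71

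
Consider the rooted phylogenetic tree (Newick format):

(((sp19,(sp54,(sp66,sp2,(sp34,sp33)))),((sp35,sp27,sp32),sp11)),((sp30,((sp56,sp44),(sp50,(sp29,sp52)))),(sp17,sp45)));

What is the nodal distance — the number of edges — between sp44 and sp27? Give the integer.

The MRCA of sp44 and sp27 is the root of the tree.
From sp44 up to that node: 5 branches. From sp27 up to the same node: 4 branches. Total: 5 + 4 = 9.

9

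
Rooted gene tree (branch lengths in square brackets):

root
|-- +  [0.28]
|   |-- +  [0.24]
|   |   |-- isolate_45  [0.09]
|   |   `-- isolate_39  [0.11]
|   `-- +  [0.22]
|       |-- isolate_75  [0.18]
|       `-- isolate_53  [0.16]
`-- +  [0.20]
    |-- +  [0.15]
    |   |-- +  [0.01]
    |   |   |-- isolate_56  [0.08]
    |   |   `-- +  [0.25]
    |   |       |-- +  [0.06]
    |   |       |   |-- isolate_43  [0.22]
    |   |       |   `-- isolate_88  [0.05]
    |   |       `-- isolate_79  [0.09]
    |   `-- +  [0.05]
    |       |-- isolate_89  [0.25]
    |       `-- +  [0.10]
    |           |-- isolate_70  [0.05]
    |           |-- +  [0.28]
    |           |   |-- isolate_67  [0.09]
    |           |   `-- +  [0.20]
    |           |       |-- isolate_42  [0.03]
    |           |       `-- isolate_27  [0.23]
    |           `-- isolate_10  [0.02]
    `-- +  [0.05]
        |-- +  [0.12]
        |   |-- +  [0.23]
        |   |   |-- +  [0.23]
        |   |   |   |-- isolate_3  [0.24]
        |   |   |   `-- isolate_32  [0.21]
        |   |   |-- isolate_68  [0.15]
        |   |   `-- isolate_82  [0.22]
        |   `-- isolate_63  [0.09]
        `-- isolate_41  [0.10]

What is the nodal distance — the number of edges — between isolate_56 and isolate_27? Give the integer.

The MRCA of isolate_56 and isolate_27 is the node subtending ((isolate_56,((isolate_43,isolate_88),isolate_79)),(isolate_89,(isolate_70,(isolate_67,(isolate_42,isolate_27)),isolate_10))).
From isolate_56 up to that node: 2 branches. From isolate_27 up to the same node: 5 branches. Total: 2 + 5 = 7.

7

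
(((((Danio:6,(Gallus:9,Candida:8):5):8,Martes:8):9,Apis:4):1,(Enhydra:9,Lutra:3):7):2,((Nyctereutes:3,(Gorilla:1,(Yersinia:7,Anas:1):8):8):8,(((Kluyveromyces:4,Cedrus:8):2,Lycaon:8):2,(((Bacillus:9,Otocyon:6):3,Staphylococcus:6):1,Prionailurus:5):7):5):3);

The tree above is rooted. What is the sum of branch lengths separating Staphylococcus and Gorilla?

The path runs Staphylococcus → … → MRCA → … → Gorilla; the MRCA is the node subtending ((Nyctereutes,(Gorilla,(Yersinia,Anas))),(((Kluyveromyces,Cedrus),Lycaon),(((Bacillus,Otocyon),Staphylococcus),Prionailurus))).
Branch lengths along that path: 6 + 1 + 7 + 5 + 8 + 8 + 1 = 36.

36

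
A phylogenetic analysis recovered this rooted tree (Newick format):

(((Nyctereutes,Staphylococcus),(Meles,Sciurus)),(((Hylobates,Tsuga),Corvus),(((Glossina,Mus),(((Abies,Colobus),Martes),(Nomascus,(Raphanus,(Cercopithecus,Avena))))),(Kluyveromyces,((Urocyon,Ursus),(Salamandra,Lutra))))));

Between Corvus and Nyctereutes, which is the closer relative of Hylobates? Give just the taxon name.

Corvus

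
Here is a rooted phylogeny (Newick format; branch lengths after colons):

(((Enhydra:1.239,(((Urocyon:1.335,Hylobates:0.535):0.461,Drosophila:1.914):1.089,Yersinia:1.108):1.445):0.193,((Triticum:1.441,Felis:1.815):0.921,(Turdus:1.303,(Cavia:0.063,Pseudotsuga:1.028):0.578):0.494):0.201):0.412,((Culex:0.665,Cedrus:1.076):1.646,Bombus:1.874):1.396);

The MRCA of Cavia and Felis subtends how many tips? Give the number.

The MRCA of Cavia and Felis is the node subtending ((Triticum,Felis),(Turdus,(Cavia,Pseudotsuga))).
That clade contains 5 terminal taxa: Cavia, Felis, Pseudotsuga, Triticum, Turdus.

5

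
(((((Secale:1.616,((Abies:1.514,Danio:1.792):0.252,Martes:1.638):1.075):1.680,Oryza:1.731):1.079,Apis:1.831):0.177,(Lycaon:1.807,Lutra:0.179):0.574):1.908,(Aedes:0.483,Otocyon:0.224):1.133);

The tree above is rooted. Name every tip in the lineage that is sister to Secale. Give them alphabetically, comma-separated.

Abies, Danio, Martes

Secale attaches to the tree at the node subtending (Secale,((Abies,Danio),Martes)).
The other lineage descending from that same node — the sister group — is ((Abies,Danio),Martes); its 3 tips in alphabetical order are the answer.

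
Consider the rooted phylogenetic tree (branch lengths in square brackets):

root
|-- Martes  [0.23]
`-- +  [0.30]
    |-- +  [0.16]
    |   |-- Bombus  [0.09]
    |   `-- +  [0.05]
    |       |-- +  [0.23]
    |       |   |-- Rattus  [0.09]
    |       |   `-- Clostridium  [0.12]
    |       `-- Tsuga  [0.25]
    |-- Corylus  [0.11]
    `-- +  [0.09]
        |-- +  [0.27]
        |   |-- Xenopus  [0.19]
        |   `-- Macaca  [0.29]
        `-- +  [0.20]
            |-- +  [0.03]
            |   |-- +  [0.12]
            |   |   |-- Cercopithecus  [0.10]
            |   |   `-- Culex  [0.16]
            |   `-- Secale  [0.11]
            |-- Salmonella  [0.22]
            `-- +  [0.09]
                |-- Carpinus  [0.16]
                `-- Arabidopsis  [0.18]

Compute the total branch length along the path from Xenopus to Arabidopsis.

The path runs Xenopus → … → MRCA → … → Arabidopsis; the MRCA is the node subtending ((Xenopus,Macaca),(((Cercopithecus,Culex),Secale),Salmonella,(Carpinus,Arabidopsis))).
Branch lengths along that path: 0.19 + 0.27 + 0.20 + 0.09 + 0.18 = 0.93.

0.93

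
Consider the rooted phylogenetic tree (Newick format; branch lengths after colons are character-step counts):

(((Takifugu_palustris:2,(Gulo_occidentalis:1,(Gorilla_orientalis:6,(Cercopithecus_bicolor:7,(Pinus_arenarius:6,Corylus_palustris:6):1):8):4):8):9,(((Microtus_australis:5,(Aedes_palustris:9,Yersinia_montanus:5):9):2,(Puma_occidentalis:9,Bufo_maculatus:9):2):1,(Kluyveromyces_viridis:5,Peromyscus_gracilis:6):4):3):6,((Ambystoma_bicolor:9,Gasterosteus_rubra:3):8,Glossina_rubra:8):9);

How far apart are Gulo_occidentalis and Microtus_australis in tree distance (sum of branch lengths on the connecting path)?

The path runs Gulo_occidentalis → … → MRCA → … → Microtus_australis; the MRCA is the node subtending ((Takifugu_palustris,(Gulo_occidentalis,(Gorilla_orientalis,(Cercopithecus_bicolor,(Pinus_arenarius,Corylus_palustris))))),(((Microtus_australis,(Aedes_palustris,Yersinia_montanus)),(Puma_occidentalis,Bufo_maculatus)),(Kluyveromyces_viridis,Peromyscus_gracilis))).
Branch lengths along that path: 1 + 8 + 9 + 3 + 1 + 2 + 5 = 29.

29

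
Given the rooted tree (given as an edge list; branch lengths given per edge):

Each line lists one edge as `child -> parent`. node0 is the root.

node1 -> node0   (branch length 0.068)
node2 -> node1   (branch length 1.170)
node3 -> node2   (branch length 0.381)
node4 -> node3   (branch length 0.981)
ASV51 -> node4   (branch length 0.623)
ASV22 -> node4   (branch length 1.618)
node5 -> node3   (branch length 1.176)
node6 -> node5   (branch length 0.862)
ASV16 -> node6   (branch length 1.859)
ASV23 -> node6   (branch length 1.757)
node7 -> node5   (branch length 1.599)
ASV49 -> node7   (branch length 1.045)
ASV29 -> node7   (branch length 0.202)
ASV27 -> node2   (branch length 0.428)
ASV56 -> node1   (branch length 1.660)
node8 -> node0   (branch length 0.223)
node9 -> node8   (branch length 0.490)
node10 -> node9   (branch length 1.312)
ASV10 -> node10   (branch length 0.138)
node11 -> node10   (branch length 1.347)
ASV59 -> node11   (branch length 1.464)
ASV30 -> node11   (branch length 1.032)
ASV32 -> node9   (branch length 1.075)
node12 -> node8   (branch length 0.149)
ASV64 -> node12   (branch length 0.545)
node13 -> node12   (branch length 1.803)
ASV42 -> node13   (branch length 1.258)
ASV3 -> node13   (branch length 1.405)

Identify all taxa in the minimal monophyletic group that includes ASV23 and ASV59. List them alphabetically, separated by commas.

Tracing ASV23: it sits inside (ASV16,ASV23).
Tracing ASV59: it sits inside (ASV59,ASV30).
The smallest clade enclosing both is the whole tree (their MRCA is the root), so the answer is all 15 tips in alphabetical order.

ASV10, ASV16, ASV22, ASV23, ASV27, ASV29, ASV3, ASV30, ASV32, ASV42, ASV49, ASV51, ASV56, ASV59, ASV64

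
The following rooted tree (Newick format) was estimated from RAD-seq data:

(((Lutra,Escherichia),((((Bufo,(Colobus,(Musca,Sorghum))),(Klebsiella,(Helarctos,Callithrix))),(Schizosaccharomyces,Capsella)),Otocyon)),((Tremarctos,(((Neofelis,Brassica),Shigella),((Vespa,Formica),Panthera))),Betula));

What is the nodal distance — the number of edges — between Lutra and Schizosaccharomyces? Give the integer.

The MRCA of Lutra and Schizosaccharomyces is the node subtending ((Lutra,Escherichia),((((Bufo,(Colobus,(Musca,Sorghum))),(Klebsiella,(Helarctos,Callithrix))),(Schizosaccharomyces,Capsella)),Otocyon)).
From Lutra up to that node: 2 branches. From Schizosaccharomyces up to the same node: 4 branches. Total: 2 + 4 = 6.

6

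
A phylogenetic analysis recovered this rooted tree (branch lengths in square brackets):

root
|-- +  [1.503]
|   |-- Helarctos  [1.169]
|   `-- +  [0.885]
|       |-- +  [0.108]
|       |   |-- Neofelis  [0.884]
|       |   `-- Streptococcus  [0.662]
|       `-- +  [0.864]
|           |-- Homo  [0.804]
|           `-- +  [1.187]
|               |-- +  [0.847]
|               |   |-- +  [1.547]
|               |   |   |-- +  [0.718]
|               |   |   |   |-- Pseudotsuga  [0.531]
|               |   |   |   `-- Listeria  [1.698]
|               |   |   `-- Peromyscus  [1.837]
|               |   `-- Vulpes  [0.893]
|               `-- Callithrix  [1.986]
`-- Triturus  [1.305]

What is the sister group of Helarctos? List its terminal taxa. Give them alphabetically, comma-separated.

Helarctos attaches to the tree at the node subtending (Helarctos,((Neofelis,Streptococcus),(Homo,((((Pseudotsuga,Listeria),Peromyscus),Vulpes),Callithrix)))).
The other lineage descending from that same node — the sister group — is ((Neofelis,Streptococcus),(Homo,((((Pseudotsuga,Listeria),Peromyscus),Vulpes),Callithrix))); its 8 tips in alphabetical order are the answer.

Callithrix, Homo, Listeria, Neofelis, Peromyscus, Pseudotsuga, Streptococcus, Vulpes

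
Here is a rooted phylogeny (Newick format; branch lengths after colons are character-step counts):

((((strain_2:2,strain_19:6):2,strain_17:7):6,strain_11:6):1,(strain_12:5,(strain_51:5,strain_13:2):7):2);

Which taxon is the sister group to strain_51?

strain_51 attaches to the tree at the node subtending (strain_51,strain_13).
The other lineage descending from that same node — the sister group — is the single tip strain_13.

strain_13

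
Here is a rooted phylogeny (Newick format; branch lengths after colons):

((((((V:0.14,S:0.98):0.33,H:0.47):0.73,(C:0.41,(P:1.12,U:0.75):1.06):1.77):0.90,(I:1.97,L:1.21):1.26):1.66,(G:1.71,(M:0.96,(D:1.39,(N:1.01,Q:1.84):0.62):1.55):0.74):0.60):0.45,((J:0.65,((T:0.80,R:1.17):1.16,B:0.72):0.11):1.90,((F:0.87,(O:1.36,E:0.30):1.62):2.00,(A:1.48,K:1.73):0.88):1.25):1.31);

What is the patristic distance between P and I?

8.08

The path runs P → … → MRCA → … → I; the MRCA is the node subtending ((((V,S),H),(C,(P,U))),(I,L)).
Branch lengths along that path: 1.12 + 1.06 + 1.77 + 0.90 + 1.26 + 1.97 = 8.08.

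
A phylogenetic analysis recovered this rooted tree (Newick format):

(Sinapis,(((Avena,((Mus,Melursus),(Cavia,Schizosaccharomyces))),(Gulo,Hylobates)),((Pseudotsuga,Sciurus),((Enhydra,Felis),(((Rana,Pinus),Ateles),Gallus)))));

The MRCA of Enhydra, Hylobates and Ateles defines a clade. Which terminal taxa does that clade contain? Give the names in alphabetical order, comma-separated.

Ateles, Avena, Cavia, Enhydra, Felis, Gallus, Gulo, Hylobates, Melursus, Mus, Pinus, Pseudotsuga, Rana, Schizosaccharomyces, Sciurus

Tracing Enhydra: it sits inside (Enhydra,Felis).
Tracing Hylobates: it sits inside (Gulo,Hylobates).
Tracing Ateles: it sits inside ((Rana,Pinus),Ateles).
The smallest clade enclosing all 3 is (((Avena,((Mus,Melursus),(Cavia,Schizosaccharomyces))),(Gulo,Hylobates)),((Pseudotsuga,Sciurus),((Enhydra,Felis),(((Rana,Pinus),Ateles),Gallus)))); the answer is its 15 terminal taxa in alphabetical order.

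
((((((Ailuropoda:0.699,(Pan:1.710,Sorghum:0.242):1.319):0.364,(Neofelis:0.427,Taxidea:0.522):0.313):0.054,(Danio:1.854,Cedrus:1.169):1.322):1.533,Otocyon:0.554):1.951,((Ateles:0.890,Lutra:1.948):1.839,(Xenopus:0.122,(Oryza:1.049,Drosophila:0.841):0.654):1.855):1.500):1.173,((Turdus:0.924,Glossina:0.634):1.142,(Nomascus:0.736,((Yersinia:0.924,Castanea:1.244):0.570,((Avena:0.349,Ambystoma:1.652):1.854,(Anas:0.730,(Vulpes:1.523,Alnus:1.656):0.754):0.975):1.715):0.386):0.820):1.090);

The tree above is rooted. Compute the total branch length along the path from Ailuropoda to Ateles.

8.830

The path runs Ailuropoda → … → MRCA → … → Ateles; the MRCA is the node subtending (((((Ailuropoda,(Pan,Sorghum)),(Neofelis,Taxidea)),(Danio,Cedrus)),Otocyon),((Ateles,Lutra),(Xenopus,(Oryza,Drosophila)))).
Branch lengths along that path: 0.699 + 0.364 + 0.054 + 1.533 + 1.951 + 1.500 + 1.839 + 0.890 = 8.830.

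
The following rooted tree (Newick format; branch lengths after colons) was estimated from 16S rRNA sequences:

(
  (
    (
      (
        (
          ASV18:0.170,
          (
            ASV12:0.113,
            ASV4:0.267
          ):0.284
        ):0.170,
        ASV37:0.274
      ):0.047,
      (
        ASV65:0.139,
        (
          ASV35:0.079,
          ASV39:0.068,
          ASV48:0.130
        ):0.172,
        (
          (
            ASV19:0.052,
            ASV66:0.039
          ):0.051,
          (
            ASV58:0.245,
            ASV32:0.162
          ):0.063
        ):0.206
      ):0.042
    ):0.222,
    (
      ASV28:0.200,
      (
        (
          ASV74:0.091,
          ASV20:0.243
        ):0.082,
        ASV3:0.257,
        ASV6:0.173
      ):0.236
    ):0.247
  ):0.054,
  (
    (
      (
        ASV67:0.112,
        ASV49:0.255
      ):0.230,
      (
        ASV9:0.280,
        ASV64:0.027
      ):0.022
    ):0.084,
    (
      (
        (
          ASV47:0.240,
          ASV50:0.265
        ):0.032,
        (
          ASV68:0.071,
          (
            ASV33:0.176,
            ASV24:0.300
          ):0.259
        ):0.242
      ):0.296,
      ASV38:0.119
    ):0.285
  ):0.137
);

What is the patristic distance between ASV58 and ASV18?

0.943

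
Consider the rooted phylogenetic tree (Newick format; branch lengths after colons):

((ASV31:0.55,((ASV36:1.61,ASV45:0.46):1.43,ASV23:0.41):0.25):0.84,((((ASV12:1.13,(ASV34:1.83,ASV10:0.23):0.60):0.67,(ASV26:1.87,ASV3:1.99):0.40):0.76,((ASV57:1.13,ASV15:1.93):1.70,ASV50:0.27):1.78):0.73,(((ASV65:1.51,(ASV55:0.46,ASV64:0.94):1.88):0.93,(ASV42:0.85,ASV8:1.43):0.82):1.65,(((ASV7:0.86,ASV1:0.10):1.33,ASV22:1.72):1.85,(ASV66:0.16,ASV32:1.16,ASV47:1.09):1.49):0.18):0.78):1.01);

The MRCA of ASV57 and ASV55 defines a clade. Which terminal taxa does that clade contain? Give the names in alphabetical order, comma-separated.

Tracing ASV57: it sits inside (ASV57,ASV15).
Tracing ASV55: it sits inside (ASV55,ASV64).
The smallest clade enclosing both is ((((ASV12,(ASV34,ASV10)),(ASV26,ASV3)),((ASV57,ASV15),ASV50)),(((ASV65,(ASV55,ASV64)),(ASV42,ASV8)),(((ASV7,ASV1),ASV22),(ASV66,ASV32,ASV47)))); the answer is its 19 terminal taxa in alphabetical order.

ASV1, ASV10, ASV12, ASV15, ASV22, ASV26, ASV3, ASV32, ASV34, ASV42, ASV47, ASV50, ASV55, ASV57, ASV64, ASV65, ASV66, ASV7, ASV8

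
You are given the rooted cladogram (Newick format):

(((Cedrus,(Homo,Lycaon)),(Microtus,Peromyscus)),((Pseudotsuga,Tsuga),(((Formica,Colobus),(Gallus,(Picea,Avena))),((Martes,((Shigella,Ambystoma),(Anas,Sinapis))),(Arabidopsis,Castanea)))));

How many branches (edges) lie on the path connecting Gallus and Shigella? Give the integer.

The MRCA of Gallus and Shigella is the node subtending (((Formica,Colobus),(Gallus,(Picea,Avena))),((Martes,((Shigella,Ambystoma),(Anas,Sinapis))),(Arabidopsis,Castanea))).
From Gallus up to that node: 3 branches. From Shigella up to the same node: 5 branches. Total: 3 + 5 = 8.

8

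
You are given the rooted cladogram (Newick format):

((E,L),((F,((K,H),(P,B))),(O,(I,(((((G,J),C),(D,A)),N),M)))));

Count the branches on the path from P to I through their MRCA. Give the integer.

The MRCA of P and I is the node subtending ((F,((K,H),(P,B))),(O,(I,(((((G,J),C),(D,A)),N),M)))).
From P up to that node: 4 branches. From I up to the same node: 3 branches. Total: 4 + 3 = 7.

7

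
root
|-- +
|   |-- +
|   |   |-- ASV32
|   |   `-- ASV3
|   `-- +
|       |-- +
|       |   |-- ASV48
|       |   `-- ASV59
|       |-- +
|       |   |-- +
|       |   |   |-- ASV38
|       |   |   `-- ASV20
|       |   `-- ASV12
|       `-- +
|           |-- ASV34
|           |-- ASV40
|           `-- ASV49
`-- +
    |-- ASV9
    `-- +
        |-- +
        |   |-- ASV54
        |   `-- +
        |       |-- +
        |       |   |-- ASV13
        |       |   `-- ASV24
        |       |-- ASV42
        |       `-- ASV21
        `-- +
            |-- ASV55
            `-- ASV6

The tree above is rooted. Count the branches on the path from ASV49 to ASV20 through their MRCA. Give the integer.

5

The MRCA of ASV49 and ASV20 is the node subtending ((ASV48,ASV59),((ASV38,ASV20),ASV12),(ASV34,ASV40,ASV49)).
From ASV49 up to that node: 2 branches. From ASV20 up to the same node: 3 branches. Total: 2 + 3 = 5.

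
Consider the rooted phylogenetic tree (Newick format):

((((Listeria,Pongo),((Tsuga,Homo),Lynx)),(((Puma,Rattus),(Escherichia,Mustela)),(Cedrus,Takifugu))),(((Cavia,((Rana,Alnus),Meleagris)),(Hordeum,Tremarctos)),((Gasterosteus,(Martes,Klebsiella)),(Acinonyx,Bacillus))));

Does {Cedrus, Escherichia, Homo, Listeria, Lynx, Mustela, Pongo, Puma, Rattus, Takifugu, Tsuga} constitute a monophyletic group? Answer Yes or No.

Yes

The most recent common ancestor of these taxa subtends (((Listeria,Pongo),((Tsuga,Homo),Lynx)),(((Puma,Rattus),(Escherichia,Mustela)),(Cedrus,Takifugu))).
That clade has exactly 11 tips — every listed taxon and nothing else — so the group is monophyletic.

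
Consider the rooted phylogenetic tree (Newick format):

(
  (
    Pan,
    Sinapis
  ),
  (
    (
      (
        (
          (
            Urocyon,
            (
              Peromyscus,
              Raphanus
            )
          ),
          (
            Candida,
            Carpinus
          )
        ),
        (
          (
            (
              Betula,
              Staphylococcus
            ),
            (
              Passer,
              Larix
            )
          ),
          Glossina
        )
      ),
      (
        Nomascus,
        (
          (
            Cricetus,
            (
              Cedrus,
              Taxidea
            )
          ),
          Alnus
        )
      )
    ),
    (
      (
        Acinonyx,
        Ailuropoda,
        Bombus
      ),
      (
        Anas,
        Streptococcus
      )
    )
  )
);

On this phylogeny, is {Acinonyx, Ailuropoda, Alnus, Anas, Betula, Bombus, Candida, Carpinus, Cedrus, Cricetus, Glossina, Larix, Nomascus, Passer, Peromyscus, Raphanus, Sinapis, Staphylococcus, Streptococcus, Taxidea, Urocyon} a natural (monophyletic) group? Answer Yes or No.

No

The MRCA of the listed taxa is the root, so the smallest clade containing them is the whole tree.
That clade also contains Pan, which is not in the proposed group, so the group is not monophyletic.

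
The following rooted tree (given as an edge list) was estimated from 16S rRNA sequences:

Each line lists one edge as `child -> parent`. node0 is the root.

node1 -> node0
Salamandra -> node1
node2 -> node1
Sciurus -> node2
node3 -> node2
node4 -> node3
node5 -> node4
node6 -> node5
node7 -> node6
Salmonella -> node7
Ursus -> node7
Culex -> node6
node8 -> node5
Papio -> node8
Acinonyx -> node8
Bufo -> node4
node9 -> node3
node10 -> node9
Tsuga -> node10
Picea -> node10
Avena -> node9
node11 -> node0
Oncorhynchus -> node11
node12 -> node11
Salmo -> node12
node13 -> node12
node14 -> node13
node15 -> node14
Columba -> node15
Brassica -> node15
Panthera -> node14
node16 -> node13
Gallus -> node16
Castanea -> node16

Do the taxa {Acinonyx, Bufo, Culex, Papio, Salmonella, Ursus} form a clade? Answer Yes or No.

The most recent common ancestor of these taxa subtends ((((Salmonella,Ursus),Culex),(Papio,Acinonyx)),Bufo).
That clade has exactly 6 tips — every listed taxon and nothing else — so the group is monophyletic.

Yes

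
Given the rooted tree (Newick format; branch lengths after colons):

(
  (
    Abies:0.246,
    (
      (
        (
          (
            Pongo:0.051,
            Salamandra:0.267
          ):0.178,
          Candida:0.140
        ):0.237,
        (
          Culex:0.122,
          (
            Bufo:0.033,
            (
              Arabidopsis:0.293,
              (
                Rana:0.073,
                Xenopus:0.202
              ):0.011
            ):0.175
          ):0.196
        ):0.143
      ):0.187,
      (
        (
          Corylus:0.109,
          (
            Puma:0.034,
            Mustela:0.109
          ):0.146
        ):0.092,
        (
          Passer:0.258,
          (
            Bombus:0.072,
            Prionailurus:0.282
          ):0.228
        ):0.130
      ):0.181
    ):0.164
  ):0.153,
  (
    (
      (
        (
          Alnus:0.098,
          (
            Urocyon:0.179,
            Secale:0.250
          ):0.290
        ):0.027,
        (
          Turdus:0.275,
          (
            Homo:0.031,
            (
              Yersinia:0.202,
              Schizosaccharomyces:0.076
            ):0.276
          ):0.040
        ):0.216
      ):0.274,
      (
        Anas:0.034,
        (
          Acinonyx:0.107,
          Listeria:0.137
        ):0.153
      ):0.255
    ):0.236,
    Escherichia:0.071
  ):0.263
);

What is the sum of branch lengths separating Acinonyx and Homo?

The path runs Acinonyx → … → MRCA → … → Homo; the MRCA is the node subtending (((Alnus,(Urocyon,Secale)),(Turdus,(Homo,(Yersinia,Schizosaccharomyces)))),(Anas,(Acinonyx,Listeria))).
Branch lengths along that path: 0.107 + 0.153 + 0.255 + 0.274 + 0.216 + 0.040 + 0.031 = 1.076.

1.076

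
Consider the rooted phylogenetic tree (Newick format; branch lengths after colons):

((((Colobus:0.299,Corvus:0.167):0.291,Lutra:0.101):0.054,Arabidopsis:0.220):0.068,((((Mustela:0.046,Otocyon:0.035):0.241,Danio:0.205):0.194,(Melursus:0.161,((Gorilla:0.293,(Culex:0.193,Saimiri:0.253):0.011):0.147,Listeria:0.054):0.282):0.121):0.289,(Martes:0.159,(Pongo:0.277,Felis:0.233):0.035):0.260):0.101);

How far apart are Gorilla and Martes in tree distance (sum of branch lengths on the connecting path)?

1.551

The path runs Gorilla → … → MRCA → … → Martes; the MRCA is the node subtending ((((Mustela,Otocyon),Danio),(Melursus,((Gorilla,(Culex,Saimiri)),Listeria))),(Martes,(Pongo,Felis))).
Branch lengths along that path: 0.293 + 0.147 + 0.282 + 0.121 + 0.289 + 0.260 + 0.159 = 1.551.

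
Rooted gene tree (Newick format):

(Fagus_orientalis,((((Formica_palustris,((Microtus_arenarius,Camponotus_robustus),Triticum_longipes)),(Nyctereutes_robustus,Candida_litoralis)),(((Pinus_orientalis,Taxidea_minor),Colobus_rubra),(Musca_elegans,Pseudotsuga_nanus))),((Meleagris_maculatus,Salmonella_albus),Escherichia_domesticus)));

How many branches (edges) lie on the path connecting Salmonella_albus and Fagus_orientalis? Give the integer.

The MRCA of Salmonella_albus and Fagus_orientalis is the root of the tree.
From Salmonella_albus up to that node: 4 branches. From Fagus_orientalis up to the same node: 1 branch. Total: 4 + 1 = 5.

5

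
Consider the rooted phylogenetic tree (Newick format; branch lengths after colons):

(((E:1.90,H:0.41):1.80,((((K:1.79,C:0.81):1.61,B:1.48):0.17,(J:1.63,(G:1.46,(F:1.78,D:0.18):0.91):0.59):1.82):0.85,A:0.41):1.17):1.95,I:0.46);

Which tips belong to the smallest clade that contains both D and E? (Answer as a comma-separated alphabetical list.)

Tracing D: it sits inside (F,D).
Tracing E: it sits inside (E,H).
The smallest clade enclosing both is ((E,H),((((K,C),B),(J,(G,(F,D)))),A)); the answer is its 10 terminal taxa in alphabetical order.

A, B, C, D, E, F, G, H, J, K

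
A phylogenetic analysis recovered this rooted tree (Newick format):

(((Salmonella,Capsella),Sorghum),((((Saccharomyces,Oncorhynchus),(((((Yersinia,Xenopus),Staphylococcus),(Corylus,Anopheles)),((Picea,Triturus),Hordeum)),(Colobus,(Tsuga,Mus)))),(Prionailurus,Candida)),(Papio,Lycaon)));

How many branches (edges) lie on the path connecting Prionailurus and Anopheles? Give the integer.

The MRCA of Prionailurus and Anopheles is the node subtending (((Saccharomyces,Oncorhynchus),(((((Yersinia,Xenopus),Staphylococcus),(Corylus,Anopheles)),((Picea,Triturus),Hordeum)),(Colobus,(Tsuga,Mus)))),(Prionailurus,Candida)).
From Prionailurus up to that node: 2 branches. From Anopheles up to the same node: 6 branches. Total: 2 + 6 = 8.

8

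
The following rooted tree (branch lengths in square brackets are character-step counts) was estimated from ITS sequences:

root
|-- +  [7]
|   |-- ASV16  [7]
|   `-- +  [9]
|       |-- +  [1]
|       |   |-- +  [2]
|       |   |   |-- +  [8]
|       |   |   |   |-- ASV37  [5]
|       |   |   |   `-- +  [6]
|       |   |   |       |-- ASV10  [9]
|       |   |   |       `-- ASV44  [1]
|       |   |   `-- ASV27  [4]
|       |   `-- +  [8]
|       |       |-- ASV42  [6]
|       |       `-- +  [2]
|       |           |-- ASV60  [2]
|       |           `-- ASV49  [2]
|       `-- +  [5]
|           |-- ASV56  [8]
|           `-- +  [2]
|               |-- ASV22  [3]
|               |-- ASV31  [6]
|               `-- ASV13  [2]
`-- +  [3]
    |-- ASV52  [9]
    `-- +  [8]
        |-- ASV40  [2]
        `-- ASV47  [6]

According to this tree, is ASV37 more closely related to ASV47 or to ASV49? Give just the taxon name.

The MRCA of ASV37 and ASV49 subtends (((ASV37,(ASV10,ASV44)),ASV27),(ASV42,(ASV60,ASV49))) (7 taxa).
The MRCA of ASV37 and ASV47 is the root, subtending the entire tree (15 taxa).
The first is nested inside the second, so ASV37 shares a more recent common ancestor with ASV49.

ASV49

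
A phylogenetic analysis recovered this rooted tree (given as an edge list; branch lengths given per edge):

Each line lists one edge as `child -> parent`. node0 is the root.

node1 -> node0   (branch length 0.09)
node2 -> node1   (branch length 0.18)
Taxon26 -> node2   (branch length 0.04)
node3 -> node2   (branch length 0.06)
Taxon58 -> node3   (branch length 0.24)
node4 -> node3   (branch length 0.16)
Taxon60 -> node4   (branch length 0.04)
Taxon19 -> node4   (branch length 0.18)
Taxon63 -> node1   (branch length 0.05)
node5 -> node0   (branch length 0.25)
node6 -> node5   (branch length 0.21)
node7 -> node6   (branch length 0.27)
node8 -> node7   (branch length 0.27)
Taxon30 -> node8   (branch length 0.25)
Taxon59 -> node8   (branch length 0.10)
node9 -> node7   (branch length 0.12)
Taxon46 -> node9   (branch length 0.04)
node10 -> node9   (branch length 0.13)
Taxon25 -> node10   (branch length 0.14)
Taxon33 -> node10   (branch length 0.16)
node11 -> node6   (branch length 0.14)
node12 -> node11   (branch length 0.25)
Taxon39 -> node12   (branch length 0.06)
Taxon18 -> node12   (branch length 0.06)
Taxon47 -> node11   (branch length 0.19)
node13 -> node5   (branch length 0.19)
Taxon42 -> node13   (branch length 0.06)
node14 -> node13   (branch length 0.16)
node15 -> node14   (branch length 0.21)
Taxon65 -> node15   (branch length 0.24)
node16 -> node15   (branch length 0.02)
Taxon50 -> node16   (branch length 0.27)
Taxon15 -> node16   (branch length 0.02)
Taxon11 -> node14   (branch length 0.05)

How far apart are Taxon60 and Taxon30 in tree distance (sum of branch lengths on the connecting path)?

1.78

The path runs Taxon60 → … → MRCA → … → Taxon30; the MRCA is the root of the tree.
Branch lengths along that path: 0.04 + 0.16 + 0.06 + 0.18 + 0.09 + 0.25 + 0.21 + 0.27 + 0.27 + 0.25 = 1.78.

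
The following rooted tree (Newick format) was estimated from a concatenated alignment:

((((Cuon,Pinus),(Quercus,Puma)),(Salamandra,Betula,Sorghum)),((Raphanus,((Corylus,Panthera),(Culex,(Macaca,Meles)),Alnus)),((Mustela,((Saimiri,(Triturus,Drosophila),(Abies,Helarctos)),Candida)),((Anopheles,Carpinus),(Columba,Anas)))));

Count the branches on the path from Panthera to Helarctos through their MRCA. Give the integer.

The MRCA of Panthera and Helarctos is the node subtending ((Raphanus,((Corylus,Panthera),(Culex,(Macaca,Meles)),Alnus)),((Mustela,((Saimiri,(Triturus,Drosophila),(Abies,Helarctos)),Candida)),((Anopheles,Carpinus),(Columba,Anas)))).
From Panthera up to that node: 4 branches. From Helarctos up to the same node: 6 branches. Total: 4 + 6 = 10.

10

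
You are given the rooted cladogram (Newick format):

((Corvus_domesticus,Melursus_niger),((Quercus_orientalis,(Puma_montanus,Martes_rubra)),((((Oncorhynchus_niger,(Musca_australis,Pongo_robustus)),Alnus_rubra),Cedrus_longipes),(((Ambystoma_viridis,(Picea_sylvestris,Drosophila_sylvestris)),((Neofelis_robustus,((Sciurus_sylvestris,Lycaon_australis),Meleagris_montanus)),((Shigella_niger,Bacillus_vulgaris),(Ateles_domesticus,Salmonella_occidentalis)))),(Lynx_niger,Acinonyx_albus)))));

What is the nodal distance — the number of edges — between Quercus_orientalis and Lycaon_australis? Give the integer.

The MRCA of Quercus_orientalis and Lycaon_australis is the node subtending ((Quercus_orientalis,(Puma_montanus,Martes_rubra)),((((Oncorhynchus_niger,(Musca_australis,Pongo_robustus)),Alnus_rubra),Cedrus_longipes),(((Ambystoma_viridis,(Picea_sylvestris,Drosophila_sylvestris)),((Neofelis_robustus,((Sciurus_sylvestris,Lycaon_australis),Meleagris_montanus)),((Shigella_niger,Bacillus_vulgaris),(Ateles_domesticus,Salmonella_occidentalis)))),(Lynx_niger,Acinonyx_albus)))).
From Quercus_orientalis up to that node: 2 branches. From Lycaon_australis up to the same node: 8 branches. Total: 2 + 8 = 10.

10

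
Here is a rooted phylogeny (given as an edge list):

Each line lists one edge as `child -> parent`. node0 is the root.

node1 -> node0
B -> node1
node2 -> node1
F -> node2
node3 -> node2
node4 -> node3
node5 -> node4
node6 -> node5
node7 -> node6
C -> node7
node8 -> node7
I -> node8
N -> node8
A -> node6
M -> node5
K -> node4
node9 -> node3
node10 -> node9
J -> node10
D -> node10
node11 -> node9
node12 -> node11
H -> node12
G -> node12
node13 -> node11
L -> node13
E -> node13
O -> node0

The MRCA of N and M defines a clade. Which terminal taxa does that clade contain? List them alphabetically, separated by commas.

Tracing N: it sits inside (I,N).
Tracing M: it sits inside (((C,(I,N)),A),M).
The smallest clade enclosing both is (((C,(I,N)),A),M); the answer is its 5 terminal taxa in alphabetical order.

A, C, I, M, N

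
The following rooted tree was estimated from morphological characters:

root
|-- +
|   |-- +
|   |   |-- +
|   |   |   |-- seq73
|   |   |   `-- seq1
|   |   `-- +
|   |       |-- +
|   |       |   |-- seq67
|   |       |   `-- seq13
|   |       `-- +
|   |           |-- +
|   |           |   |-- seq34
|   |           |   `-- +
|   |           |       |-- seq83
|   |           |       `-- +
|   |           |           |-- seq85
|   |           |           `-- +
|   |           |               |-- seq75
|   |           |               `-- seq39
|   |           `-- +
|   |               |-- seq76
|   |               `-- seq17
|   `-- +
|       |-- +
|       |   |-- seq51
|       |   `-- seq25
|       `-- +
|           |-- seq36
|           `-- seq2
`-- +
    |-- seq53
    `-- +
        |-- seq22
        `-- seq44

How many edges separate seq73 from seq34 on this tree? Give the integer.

6

The MRCA of seq73 and seq34 is the node subtending ((seq73,seq1),((seq67,seq13),((seq34,(seq83,(seq85,(seq75,seq39)))),(seq76,seq17)))).
From seq73 up to that node: 2 branches. From seq34 up to the same node: 4 branches. Total: 2 + 4 = 6.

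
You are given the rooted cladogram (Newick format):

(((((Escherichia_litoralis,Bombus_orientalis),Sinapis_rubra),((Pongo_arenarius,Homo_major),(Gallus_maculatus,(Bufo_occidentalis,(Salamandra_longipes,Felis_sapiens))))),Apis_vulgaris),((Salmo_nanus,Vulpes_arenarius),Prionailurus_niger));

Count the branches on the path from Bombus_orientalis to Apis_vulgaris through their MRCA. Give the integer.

The MRCA of Bombus_orientalis and Apis_vulgaris is the node subtending ((((Escherichia_litoralis,Bombus_orientalis),Sinapis_rubra),((Pongo_arenarius,Homo_major),(Gallus_maculatus,(Bufo_occidentalis,(Salamandra_longipes,Felis_sapiens))))),Apis_vulgaris).
From Bombus_orientalis up to that node: 4 branches. From Apis_vulgaris up to the same node: 1 branch. Total: 4 + 1 = 5.

5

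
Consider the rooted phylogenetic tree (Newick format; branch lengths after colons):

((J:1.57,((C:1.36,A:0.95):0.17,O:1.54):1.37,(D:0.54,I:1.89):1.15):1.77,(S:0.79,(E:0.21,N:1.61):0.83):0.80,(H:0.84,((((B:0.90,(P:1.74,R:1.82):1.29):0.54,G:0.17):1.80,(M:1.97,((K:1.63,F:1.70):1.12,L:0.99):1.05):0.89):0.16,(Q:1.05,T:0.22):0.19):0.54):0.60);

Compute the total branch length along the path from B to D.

The path runs B → … → MRCA → … → D; the MRCA is the root of the tree.
Branch lengths along that path: 0.90 + 0.54 + 1.80 + 0.16 + 0.54 + 0.60 + 1.77 + 1.15 + 0.54 = 8.00.

8.00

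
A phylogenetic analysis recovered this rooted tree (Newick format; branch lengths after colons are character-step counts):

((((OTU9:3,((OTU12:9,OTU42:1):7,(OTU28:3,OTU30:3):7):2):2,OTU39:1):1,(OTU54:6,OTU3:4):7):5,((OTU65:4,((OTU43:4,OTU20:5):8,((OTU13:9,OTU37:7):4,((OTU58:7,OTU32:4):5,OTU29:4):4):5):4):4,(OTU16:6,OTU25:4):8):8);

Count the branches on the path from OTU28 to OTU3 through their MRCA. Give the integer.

7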